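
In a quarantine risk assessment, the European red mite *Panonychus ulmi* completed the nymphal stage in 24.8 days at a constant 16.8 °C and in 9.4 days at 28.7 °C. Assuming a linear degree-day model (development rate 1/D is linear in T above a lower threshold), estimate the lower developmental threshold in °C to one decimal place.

Under the model K = D·(T − T_b), so D₁·(T₁ − T_b) = D₂·(T₂ − T_b).
24.8·(16.8 − T_b) = 9.4·(28.7 − T_b)
T_b = (24.8·16.8 − 9.4·28.7) / (24.8 − 9.4) = 146.86 / 15.4 = 9.536 °C ≈ 9.5 °C.

9.5 °C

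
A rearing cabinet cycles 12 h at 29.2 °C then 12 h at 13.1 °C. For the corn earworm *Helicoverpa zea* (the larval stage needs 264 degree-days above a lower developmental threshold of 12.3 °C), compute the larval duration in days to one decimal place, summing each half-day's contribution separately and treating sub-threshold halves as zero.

Day half: max(0, 29.2 − 12.3) × 0.5 = 16.9 × 0.5 = 8.45 DD.
Night half: max(0, 13.1 − 12.3) × 0.5 = 0.8 × 0.5 = 0.40 DD.
Per 24 h: 8.85 DD/day.
Duration = 264 / 8.85 = 29.831 ≈ 29.8 days.

29.8 days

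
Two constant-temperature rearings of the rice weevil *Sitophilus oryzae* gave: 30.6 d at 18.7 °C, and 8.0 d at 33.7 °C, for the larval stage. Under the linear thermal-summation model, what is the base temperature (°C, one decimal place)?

13.4 °C

Under the model K = D·(T − T_b), so D₁·(T₁ − T_b) = D₂·(T₂ − T_b).
30.6·(18.7 − T_b) = 8.0·(33.7 − T_b)
T_b = (30.6·18.7 − 8.0·33.7) / (30.6 − 8.0) = 302.62 / 22.6 = 13.390 °C ≈ 13.4 °C.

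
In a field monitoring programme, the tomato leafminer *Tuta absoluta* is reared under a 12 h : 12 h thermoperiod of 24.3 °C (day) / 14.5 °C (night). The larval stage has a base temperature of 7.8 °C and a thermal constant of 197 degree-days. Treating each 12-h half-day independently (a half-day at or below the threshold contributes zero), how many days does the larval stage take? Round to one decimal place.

17.0 days

Day half: max(0, 24.3 − 7.8) × 0.5 = 16.5 × 0.5 = 8.25 DD.
Night half: max(0, 14.5 − 7.8) × 0.5 = 6.7 × 0.5 = 3.35 DD.
Per 24 h: 11.60 DD/day.
Duration = 197 / 11.60 = 16.983 ≈ 17.0 days.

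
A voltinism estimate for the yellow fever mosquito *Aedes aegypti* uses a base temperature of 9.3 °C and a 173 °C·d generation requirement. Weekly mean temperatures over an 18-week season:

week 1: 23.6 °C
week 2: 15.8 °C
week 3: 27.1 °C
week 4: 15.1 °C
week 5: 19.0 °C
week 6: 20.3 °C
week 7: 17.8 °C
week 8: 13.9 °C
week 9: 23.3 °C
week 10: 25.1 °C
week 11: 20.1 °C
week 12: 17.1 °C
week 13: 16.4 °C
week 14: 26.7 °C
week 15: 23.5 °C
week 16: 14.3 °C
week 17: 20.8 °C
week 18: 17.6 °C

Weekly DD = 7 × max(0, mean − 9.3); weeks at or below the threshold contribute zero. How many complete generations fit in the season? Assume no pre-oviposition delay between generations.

7 generations

Weekly DD (7 × max(0, T̄ − 9.3)): 100.1, 45.5, 124.6, 40.6, 67.9, 77.0, 59.5, 32.2, 98.0, 110.6, 75.6, 54.6, 49.7, 121.8, 99.4, 35.0, 80.5, 58.1.
Season total = 1330.7 DD.
Complete generations = ⌊1330.7 / 173⌋ = 7.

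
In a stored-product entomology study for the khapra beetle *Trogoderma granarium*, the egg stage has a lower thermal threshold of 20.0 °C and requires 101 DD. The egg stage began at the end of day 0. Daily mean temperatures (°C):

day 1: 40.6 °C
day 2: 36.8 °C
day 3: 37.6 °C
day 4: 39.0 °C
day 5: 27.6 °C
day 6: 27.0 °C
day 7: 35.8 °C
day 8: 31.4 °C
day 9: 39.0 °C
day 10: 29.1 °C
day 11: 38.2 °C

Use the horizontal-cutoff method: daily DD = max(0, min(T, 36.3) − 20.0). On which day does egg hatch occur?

Daily DD above 20.0 °C (capped at 16.3): 16.3, 16.3, 16.3, 16.3, 7.6, 7.0, 15.8, 11.4, 16.3, 9.1, 16.3.
Cumulative: 16.3, 32.6, 48.9, 65.2, 72.8, 79.8, 95.6, 107.0, 123.3, 132.4, 148.7.
The total first reaches 101 DD on day 8.

day 8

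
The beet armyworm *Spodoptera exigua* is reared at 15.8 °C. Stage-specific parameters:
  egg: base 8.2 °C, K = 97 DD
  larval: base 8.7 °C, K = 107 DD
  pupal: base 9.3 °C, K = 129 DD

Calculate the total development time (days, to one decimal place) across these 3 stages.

47.7 days

egg: 97 / (15.8 − 8.2) = 97 / 7.6 = 12.763 d.
larval: 107 / (15.8 − 8.7) = 107 / 7.1 = 15.070 d.
pupal: 129 / (15.8 − 9.3) = 129 / 6.5 = 19.846 d.
Sum = 47.680 ≈ 47.7 days.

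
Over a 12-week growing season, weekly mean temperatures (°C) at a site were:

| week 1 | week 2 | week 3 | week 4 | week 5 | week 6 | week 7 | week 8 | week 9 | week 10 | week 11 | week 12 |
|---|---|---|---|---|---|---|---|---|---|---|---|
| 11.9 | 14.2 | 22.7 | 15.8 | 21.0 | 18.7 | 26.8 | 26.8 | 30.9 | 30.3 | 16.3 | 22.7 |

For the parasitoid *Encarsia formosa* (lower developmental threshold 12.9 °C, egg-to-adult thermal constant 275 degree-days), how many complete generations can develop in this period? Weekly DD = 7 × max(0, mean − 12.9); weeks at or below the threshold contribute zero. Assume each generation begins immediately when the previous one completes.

2 generations

Weekly DD (7 × max(0, T̄ − 12.9)): 0.0, 9.1, 68.6, 20.3, 56.7, 40.6, 97.3, 97.3, 126.0, 121.8, 23.8, 68.6.
Season total = 730.1 DD.
Complete generations = ⌊730.1 / 275⌋ = 2.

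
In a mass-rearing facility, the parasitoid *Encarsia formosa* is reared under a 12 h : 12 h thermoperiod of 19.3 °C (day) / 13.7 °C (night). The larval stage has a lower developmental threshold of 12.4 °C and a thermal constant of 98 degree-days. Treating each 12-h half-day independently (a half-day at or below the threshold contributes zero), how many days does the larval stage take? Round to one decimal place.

23.9 days

Day half: max(0, 19.3 − 12.4) × 0.5 = 6.9 × 0.5 = 3.45 DD.
Night half: max(0, 13.7 − 12.4) × 0.5 = 1.3 × 0.5 = 0.65 DD.
Per 24 h: 4.10 DD/day.
Duration = 98 / 4.10 = 23.902 ≈ 23.9 days.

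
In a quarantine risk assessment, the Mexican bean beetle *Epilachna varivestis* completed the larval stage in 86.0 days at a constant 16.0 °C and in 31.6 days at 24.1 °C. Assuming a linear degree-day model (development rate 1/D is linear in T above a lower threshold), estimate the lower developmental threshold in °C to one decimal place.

11.3 °C

Equal thermal constants: D₁(T₁ − T_b) = D₂(T₂ − T_b).
86.0·(16.0 − T_b) = 31.6·(24.1 − T_b)
T_b = (86.0·16.0 − 31.6·24.1) / (86.0 − 31.6) = 614.44 / 54.4 = 11.295 °C ≈ 11.3 °C.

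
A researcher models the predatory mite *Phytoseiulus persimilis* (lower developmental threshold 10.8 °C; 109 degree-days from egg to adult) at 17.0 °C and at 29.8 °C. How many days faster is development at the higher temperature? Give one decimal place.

At 17.0 °C: 109 / (17.0 − 10.8) = 109 / 6.2 = 17.581 d.
At 29.8 °C: 109 / (29.8 − 10.8) = 109 / 19.0 = 5.737 d.
Difference = |17.581 − 5.737| = 11.844 ≈ 11.8 days.

11.8 days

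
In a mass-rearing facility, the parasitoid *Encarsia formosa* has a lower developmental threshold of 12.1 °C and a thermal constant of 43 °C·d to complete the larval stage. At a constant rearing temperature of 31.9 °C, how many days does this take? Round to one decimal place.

2.2 days

Daily accumulation = 31.9 − 12.1 = 19.8 DD/day.
Duration = 43 / 19.8 = 2.172 ≈ 2.2 days.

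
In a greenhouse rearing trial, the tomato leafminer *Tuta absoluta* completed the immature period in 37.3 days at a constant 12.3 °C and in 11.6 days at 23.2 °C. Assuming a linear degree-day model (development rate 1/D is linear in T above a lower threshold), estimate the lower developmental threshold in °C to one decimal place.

7.4 °C

Equal thermal constants: D₁(T₁ − T_b) = D₂(T₂ − T_b).
37.3·(12.3 − T_b) = 11.6·(23.2 − T_b)
T_b = (37.3·12.3 − 11.6·23.2) / (37.3 − 11.6) = 189.67 / 25.7 = 7.380 °C ≈ 7.4 °C.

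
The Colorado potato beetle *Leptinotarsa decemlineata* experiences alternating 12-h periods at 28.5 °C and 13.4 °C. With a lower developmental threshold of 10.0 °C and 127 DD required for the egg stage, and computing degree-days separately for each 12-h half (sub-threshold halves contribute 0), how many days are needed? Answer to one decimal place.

11.6 days

Day half: max(0, 28.5 − 10.0) × 0.5 = 18.5 × 0.5 = 9.25 DD.
Night half: max(0, 13.4 − 10.0) × 0.5 = 3.4 × 0.5 = 1.70 DD.
Per 24 h: 10.95 DD/day.
Duration = 127 / 10.95 = 11.598 ≈ 11.6 days.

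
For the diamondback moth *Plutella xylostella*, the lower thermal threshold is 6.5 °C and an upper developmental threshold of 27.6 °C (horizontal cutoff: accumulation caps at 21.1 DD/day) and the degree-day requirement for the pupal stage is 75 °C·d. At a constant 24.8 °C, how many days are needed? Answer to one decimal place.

Daily accumulation = 24.8 − 6.5 = 18.3 DD/day.
Duration = 75 / 18.3 = 4.098 ≈ 4.1 days.

4.1 days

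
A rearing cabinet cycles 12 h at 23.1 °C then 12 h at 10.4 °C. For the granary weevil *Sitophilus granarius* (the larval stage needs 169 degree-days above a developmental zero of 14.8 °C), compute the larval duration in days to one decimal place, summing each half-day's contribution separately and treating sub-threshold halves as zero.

Day half: max(0, 23.1 − 14.8) × 0.5 = 8.3 × 0.5 = 4.15 DD.
Night half: max(0, 10.4 − 14.8) × 0.5 = 0.0 × 0.5 = 0.00 DD.
Per 24 h: 4.15 DD/day.
Duration = 169 / 4.15 = 40.723 ≈ 40.7 days.

40.7 days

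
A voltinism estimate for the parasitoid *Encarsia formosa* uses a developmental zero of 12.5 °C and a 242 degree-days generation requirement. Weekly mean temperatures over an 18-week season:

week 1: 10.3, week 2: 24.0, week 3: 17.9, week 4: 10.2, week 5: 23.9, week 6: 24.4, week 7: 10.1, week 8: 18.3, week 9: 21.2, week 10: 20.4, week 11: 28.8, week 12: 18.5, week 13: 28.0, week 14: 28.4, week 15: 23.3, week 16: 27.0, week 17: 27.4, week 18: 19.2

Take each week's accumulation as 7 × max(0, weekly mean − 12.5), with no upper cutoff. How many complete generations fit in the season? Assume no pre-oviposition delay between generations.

Weekly DD (7 × max(0, T̄ − 12.5)): 0.0, 80.5, 37.8, 0.0, 79.8, 83.3, 0.0, 40.6, 60.9, 55.3, 114.1, 42.0, 108.5, 111.3, 75.6, 101.5, 104.3, 46.9.
Season total = 1142.4 DD.
Complete generations = ⌊1142.4 / 242⌋ = 4.

4 generations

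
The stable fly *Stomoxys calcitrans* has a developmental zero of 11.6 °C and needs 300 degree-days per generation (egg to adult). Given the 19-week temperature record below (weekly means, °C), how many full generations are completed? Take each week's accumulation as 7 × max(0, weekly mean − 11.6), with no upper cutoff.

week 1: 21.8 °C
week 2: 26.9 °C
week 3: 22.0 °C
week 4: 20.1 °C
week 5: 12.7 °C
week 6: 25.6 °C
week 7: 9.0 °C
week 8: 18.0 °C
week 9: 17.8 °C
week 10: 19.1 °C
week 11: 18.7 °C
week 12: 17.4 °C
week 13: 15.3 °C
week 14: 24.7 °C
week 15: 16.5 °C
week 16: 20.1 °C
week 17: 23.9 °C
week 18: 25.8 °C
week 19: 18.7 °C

3 generations

Weekly DD (7 × max(0, T̄ − 11.6)): 71.4, 107.1, 72.8, 59.5, 7.7, 98.0, 0.0, 44.8, 43.4, 52.5, 49.7, 40.6, 25.9, 91.7, 34.3, 59.5, 86.1, 99.4, 49.7.
Season total = 1094.1 DD.
Complete generations = ⌊1094.1 / 300⌋ = 3.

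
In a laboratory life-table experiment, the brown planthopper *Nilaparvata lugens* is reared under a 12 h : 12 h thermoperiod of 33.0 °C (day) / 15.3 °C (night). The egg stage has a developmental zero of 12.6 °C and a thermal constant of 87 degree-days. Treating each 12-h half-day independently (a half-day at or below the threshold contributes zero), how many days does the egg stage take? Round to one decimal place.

Day half: max(0, 33.0 − 12.6) × 0.5 = 20.4 × 0.5 = 10.20 DD.
Night half: max(0, 15.3 − 12.6) × 0.5 = 2.7 × 0.5 = 1.35 DD.
Per 24 h: 11.55 DD/day.
Duration = 87 / 11.55 = 7.532 ≈ 7.5 days.

7.5 days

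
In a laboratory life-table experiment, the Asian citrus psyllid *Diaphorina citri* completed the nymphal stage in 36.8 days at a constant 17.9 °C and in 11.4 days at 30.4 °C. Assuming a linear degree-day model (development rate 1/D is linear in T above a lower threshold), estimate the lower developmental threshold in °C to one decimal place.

Linear rate model ⇒ the product D·(T − T_b) is constant across temperatures.
36.8·(17.9 − T_b) = 11.4·(30.4 − T_b)
T_b = (36.8·17.9 − 11.4·30.4) / (36.8 − 11.4) = 312.16 / 25.4 = 12.290 °C ≈ 12.3 °C.

12.3 °C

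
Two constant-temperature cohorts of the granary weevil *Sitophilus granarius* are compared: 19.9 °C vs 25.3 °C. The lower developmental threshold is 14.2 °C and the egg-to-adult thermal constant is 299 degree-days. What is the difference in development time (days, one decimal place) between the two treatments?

25.5 days

At 19.9 °C: 299 / (19.9 − 14.2) = 299 / 5.7 = 52.456 d.
At 25.3 °C: 299 / (25.3 − 14.2) = 299 / 11.1 = 26.937 d.
Difference = |52.456 − 26.937| = 25.519 ≈ 25.5 days.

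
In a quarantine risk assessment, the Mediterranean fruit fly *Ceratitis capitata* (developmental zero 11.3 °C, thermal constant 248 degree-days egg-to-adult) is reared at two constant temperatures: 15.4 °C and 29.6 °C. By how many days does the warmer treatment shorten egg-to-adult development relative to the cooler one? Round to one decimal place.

At 15.4 °C: 248 / (15.4 − 11.3) = 248 / 4.1 = 60.488 d.
At 29.6 °C: 248 / (29.6 − 11.3) = 248 / 18.3 = 13.552 d.
Difference = |60.488 − 13.552| = 46.936 ≈ 46.9 days.

46.9 days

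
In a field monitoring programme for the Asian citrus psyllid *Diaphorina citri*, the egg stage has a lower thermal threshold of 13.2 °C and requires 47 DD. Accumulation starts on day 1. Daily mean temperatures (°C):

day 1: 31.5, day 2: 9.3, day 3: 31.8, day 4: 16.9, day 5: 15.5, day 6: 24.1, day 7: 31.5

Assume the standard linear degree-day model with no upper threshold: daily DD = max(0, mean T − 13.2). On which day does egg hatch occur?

Daily DD above 13.2 °C: 18.3, 0.0, 18.6, 3.7, 2.3, 10.9, 18.3.
Cumulative: 18.3, 18.3, 36.9, 40.6, 42.9, 53.8, 72.1.
The total first reaches 47 DD on day 6.

day 6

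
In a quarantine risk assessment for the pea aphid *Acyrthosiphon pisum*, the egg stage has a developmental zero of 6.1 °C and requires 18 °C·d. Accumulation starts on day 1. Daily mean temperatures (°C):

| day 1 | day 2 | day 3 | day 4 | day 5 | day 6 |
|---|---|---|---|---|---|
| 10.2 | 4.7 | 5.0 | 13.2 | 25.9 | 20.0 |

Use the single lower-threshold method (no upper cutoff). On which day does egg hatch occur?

day 5

Daily DD above 6.1 °C: 4.1, 0.0, 0.0, 7.1, 19.8, 13.9.
Cumulative: 4.1, 4.1, 4.1, 11.2, 31.0, 44.9.
The total first reaches 18 DD on day 5.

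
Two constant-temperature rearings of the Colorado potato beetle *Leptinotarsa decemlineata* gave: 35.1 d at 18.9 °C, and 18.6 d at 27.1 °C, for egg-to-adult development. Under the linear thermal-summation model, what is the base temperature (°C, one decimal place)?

9.7 °C

Equal thermal constants: D₁(T₁ − T_b) = D₂(T₂ − T_b).
35.1·(18.9 − T_b) = 18.6·(27.1 − T_b)
T_b = (35.1·18.9 − 18.6·27.1) / (35.1 − 18.6) = 159.33 / 16.5 = 9.656 °C ≈ 9.7 °C.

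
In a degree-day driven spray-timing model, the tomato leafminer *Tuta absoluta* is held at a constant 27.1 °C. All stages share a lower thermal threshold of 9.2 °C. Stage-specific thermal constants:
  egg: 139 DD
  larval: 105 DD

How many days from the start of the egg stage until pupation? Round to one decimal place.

13.6 days

Daily accumulation at 27.1 °C = 27.1 − 9.2 = 17.9 DD/day.
Total K = 139 + 105 = 244 DD.
Total duration = 244 / 17.9 = 13.631 ≈ 13.6 days.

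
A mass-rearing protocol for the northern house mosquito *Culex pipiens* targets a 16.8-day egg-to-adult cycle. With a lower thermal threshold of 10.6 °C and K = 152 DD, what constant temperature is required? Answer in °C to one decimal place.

Required daily accumulation = 152 / 16.8 = 9.048 DD/day.
T = T_base + 9.048 = 10.6 + 9.048 = 19.648 ≈ 19.6 °C.

19.6 °C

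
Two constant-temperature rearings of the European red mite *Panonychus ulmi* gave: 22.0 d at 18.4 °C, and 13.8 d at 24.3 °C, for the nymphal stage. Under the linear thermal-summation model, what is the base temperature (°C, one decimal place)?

8.5 °C

Equal thermal constants: D₁(T₁ − T_b) = D₂(T₂ − T_b).
22.0·(18.4 − T_b) = 13.8·(24.3 − T_b)
T_b = (22.0·18.4 − 13.8·24.3) / (22.0 − 13.8) = 69.46 / 8.2 = 8.471 °C ≈ 8.5 °C.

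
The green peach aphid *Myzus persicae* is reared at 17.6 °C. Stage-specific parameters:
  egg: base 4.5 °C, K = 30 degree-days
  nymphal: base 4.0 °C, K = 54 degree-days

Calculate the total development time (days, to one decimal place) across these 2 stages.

6.3 days

egg: 30 / (17.6 − 4.5) = 30 / 13.1 = 2.290 d.
nymphal: 54 / (17.6 − 4.0) = 54 / 13.6 = 3.971 d.
Sum = 6.261 ≈ 6.3 days.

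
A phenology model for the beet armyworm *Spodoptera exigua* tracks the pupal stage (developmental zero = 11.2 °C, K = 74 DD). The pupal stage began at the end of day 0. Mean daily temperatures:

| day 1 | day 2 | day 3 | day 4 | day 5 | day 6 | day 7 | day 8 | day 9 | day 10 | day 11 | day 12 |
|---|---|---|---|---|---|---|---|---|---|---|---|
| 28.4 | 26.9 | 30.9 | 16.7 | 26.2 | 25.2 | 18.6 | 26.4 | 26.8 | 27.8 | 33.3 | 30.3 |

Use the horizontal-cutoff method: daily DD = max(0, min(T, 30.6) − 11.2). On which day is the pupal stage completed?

day 6

Daily DD above 11.2 °C (capped at 19.4): 17.2, 15.7, 19.4, 5.5, 15.0, 14.0, 7.4, 15.2, 15.6, 16.6, 19.4, 19.1.
Cumulative: 17.2, 32.9, 52.3, 57.8, 72.8, 86.8, 94.2, 109.4, 125.0, 141.6, 161.0, 180.1.
The total first reaches 74 DD on day 6.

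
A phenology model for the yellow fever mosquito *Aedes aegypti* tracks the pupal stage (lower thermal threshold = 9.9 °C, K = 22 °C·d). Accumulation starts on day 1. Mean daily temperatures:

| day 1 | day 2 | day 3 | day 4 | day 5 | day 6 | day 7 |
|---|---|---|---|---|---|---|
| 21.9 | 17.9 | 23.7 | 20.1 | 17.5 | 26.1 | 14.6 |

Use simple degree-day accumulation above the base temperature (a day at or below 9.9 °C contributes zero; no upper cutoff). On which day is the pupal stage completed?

Daily DD above 9.9 °C: 12.0, 8.0, 13.8, 10.2, 7.6, 16.2, 4.7.
Cumulative: 12.0, 20.0, 33.8, 44.0, 51.6, 67.8, 72.5.
The total first reaches 22 DD on day 3.

day 3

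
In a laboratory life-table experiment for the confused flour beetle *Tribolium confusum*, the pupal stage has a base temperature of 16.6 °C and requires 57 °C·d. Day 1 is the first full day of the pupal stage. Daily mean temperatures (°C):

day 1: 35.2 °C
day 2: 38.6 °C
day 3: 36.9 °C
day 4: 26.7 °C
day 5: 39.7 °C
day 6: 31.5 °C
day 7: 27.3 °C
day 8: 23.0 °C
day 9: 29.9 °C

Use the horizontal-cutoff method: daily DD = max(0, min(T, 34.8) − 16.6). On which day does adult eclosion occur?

Daily DD above 16.6 °C (capped at 18.2): 18.2, 18.2, 18.2, 10.1, 18.2, 14.9, 10.7, 6.4, 13.3.
Cumulative: 18.2, 36.4, 54.6, 64.7, 82.9, 97.8, 108.5, 114.9, 128.2.
The total first reaches 57 DD on day 4.

day 4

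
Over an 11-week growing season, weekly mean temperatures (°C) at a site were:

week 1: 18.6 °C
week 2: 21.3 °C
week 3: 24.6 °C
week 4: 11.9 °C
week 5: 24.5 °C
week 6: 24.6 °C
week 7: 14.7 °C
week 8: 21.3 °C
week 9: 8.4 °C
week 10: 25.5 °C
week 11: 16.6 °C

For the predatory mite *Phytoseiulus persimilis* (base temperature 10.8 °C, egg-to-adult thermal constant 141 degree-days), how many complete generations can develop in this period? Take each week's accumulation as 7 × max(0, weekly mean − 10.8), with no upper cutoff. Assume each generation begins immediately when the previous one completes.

Weekly DD (7 × max(0, T̄ − 10.8)): 54.6, 73.5, 96.6, 7.7, 95.9, 96.6, 27.3, 73.5, 0.0, 102.9, 40.6.
Season total = 669.2 DD.
Complete generations = ⌊669.2 / 141⌋ = 4.

4 generations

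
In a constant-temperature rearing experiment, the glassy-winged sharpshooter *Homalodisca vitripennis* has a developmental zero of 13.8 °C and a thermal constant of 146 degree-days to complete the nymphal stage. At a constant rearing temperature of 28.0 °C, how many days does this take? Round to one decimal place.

10.3 days

Daily accumulation = 28.0 − 13.8 = 14.2 DD/day.
Duration = 146 / 14.2 = 10.282 ≈ 10.3 days.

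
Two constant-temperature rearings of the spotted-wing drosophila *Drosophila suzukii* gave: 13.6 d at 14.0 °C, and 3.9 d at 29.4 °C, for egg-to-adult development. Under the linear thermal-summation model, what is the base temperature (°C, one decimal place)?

Under the model K = D·(T − T_b), so D₁·(T₁ − T_b) = D₂·(T₂ − T_b).
13.6·(14.0 − T_b) = 3.9·(29.4 − T_b)
T_b = (13.6·14.0 − 3.9·29.4) / (13.6 − 3.9) = 75.74 / 9.7 = 7.808 °C ≈ 7.8 °C.

7.8 °C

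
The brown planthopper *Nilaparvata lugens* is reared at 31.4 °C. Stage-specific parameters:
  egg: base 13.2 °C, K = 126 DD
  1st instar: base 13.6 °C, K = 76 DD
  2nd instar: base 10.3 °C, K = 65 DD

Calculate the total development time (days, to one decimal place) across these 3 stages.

14.3 days

egg: 126 / (31.4 − 13.2) = 126 / 18.2 = 6.923 d.
1st instar: 76 / (31.4 − 13.6) = 76 / 17.8 = 4.270 d.
2nd instar: 65 / (31.4 − 10.3) = 65 / 21.1 = 3.081 d.
Sum = 14.273 ≈ 14.3 days.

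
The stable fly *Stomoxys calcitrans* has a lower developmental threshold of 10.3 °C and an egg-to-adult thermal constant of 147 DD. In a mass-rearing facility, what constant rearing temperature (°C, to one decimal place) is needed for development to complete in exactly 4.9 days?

Required daily accumulation = 147 / 4.9 = 30.000 DD/day.
T = T_base + 30.000 = 10.3 + 30.000 = 40.300 ≈ 40.3 °C.

40.3 °C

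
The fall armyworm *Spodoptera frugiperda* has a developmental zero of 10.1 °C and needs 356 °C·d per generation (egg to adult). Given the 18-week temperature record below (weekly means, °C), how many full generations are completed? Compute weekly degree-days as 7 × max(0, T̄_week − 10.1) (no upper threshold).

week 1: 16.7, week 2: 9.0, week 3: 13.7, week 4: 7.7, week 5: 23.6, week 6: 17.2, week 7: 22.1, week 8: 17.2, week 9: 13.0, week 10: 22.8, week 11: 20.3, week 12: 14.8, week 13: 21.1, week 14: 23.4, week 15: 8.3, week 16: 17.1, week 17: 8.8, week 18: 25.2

Weekly DD (7 × max(0, T̄ − 10.1)): 46.2, 0.0, 25.2, 0.0, 94.5, 49.7, 84.0, 49.7, 20.3, 88.9, 71.4, 32.9, 77.0, 93.1, 0.0, 49.0, 0.0, 105.7.
Season total = 887.6 DD.
Complete generations = ⌊887.6 / 356⌋ = 2.

2 generations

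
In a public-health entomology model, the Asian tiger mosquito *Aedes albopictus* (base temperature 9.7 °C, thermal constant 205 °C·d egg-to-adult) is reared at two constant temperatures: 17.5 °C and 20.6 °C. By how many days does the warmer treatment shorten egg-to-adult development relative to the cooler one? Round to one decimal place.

At 17.5 °C: 205 / (17.5 − 9.7) = 205 / 7.8 = 26.282 d.
At 20.6 °C: 205 / (20.6 − 9.7) = 205 / 10.9 = 18.807 d.
Difference = |26.282 − 18.807| = 7.475 ≈ 7.5 days.

7.5 days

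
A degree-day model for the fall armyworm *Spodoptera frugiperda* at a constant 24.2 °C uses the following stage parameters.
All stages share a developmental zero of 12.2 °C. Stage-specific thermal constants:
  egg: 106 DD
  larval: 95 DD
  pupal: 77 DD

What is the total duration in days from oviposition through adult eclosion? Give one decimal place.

Daily accumulation at 24.2 °C = 24.2 − 12.2 = 12.0 DD/day.
Total K = 106 + 95 + 77 = 278 DD.
Total duration = 278 / 12.0 = 23.167 ≈ 23.2 days.

23.2 days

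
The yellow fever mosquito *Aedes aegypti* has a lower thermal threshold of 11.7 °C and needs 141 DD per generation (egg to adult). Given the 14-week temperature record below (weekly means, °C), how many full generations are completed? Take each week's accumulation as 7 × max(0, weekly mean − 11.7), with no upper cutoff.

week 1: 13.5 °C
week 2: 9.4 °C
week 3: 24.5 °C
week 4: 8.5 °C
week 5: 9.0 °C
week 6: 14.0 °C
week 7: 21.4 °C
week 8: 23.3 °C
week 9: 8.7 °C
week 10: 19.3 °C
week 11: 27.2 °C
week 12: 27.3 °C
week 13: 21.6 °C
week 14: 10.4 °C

4 generations

Weekly DD (7 × max(0, T̄ − 11.7)): 12.6, 0.0, 89.6, 0.0, 0.0, 16.1, 67.9, 81.2, 0.0, 53.2, 108.5, 109.2, 69.3, 0.0.
Season total = 607.6 DD.
Complete generations = ⌊607.6 / 141⌋ = 4.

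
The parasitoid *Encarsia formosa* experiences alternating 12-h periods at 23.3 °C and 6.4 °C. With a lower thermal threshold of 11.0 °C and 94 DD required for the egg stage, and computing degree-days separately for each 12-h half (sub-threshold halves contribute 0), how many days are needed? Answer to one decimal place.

15.3 days

Day half: max(0, 23.3 − 11.0) × 0.5 = 12.3 × 0.5 = 6.15 DD.
Night half: max(0, 6.4 − 11.0) × 0.5 = 0.0 × 0.5 = 0.00 DD.
Per 24 h: 6.15 DD/day.
Duration = 94 / 6.15 = 15.285 ≈ 15.3 days.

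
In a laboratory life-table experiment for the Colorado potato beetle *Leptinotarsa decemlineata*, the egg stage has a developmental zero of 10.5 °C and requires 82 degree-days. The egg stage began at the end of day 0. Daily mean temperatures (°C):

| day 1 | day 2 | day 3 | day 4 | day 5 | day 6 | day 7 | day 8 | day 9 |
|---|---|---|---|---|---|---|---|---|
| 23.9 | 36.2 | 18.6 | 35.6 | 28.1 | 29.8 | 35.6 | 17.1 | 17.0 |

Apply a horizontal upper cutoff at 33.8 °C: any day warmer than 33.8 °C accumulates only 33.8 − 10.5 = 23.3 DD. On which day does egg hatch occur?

Daily DD above 10.5 °C (capped at 23.3): 13.4, 23.3, 8.1, 23.3, 17.6, 19.3, 23.3, 6.6, 6.5.
Cumulative: 13.4, 36.7, 44.8, 68.1, 85.7, 105.0, 128.3, 134.9, 141.4.
The total first reaches 82 DD on day 5.

day 5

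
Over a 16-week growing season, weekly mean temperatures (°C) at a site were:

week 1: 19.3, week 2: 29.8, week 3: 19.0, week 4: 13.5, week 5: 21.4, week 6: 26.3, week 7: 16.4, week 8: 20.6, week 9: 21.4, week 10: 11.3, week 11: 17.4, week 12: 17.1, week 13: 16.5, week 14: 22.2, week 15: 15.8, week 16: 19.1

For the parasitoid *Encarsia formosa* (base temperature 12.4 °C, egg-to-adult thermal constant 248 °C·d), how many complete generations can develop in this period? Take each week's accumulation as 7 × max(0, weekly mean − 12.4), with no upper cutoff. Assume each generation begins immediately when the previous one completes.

3 generations

Weekly DD (7 × max(0, T̄ − 12.4)): 48.3, 121.8, 46.2, 7.7, 63.0, 97.3, 28.0, 57.4, 63.0, 0.0, 35.0, 32.9, 28.7, 68.6, 23.8, 46.9.
Season total = 768.6 DD.
Complete generations = ⌊768.6 / 248⌋ = 3.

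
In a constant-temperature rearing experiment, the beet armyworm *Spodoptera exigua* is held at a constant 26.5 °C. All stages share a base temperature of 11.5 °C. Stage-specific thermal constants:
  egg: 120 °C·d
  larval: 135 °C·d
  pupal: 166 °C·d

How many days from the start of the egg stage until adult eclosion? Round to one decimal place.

28.1 days

Daily accumulation at 26.5 °C = 26.5 − 11.5 = 15.0 DD/day.
Total K = 120 + 135 + 166 = 421 DD.
Total duration = 421 / 15.0 = 28.067 ≈ 28.1 days.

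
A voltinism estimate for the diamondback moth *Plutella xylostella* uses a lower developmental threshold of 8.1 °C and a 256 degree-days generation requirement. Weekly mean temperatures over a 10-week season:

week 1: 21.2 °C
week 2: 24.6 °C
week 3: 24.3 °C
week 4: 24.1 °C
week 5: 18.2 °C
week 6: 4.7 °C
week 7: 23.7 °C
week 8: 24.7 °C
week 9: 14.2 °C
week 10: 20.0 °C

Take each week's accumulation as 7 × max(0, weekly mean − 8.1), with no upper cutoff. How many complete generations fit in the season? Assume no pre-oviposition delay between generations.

Weekly DD (7 × max(0, T̄ − 8.1)): 91.7, 115.5, 113.4, 112.0, 70.7, 0.0, 109.2, 116.2, 42.7, 83.3.
Season total = 854.7 DD.
Complete generations = ⌊854.7 / 256⌋ = 3.

3 generations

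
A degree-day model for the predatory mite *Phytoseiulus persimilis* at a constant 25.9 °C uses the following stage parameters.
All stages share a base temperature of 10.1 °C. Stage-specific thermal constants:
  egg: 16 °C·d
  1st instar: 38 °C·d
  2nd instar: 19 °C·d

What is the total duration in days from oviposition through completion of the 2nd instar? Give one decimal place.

4.6 days

Daily accumulation at 25.9 °C = 25.9 − 10.1 = 15.8 DD/day.
Total K = 16 + 38 + 19 = 73 DD.
Total duration = 73 / 15.8 = 4.620 ≈ 4.6 days.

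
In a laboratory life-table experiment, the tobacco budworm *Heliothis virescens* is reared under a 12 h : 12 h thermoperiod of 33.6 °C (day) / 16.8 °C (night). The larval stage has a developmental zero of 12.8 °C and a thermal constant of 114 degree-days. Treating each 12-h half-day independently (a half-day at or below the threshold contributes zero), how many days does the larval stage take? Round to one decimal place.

9.2 days

Day half: max(0, 33.6 − 12.8) × 0.5 = 20.8 × 0.5 = 10.40 DD.
Night half: max(0, 16.8 − 12.8) × 0.5 = 4.0 × 0.5 = 2.00 DD.
Per 24 h: 12.40 DD/day.
Duration = 114 / 12.40 = 9.194 ≈ 9.2 days.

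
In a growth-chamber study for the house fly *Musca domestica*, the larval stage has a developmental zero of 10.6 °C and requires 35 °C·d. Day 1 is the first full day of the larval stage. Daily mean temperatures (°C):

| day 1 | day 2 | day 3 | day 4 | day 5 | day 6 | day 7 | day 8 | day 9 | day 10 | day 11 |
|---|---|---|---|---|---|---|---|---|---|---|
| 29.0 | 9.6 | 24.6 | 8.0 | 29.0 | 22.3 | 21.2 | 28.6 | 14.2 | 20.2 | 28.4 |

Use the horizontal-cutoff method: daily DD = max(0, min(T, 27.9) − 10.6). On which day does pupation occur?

day 5

Daily DD above 10.6 °C (capped at 17.3): 17.3, 0.0, 14.0, 0.0, 17.3, 11.7, 10.6, 17.3, 3.6, 9.6, 17.3.
Cumulative: 17.3, 17.3, 31.3, 31.3, 48.6, 60.3, 70.9, 88.2, 91.8, 101.4, 118.7.
The total first reaches 35 DD on day 5.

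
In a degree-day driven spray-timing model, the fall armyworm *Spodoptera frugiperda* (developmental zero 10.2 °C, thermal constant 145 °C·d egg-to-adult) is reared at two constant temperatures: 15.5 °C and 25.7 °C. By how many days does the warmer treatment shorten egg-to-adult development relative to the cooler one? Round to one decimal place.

18.0 days

At 15.5 °C: 145 / (15.5 − 10.2) = 145 / 5.3 = 27.358 d.
At 25.7 °C: 145 / (25.7 − 10.2) = 145 / 15.5 = 9.355 d.
Difference = |27.358 − 9.355| = 18.004 ≈ 18.0 days.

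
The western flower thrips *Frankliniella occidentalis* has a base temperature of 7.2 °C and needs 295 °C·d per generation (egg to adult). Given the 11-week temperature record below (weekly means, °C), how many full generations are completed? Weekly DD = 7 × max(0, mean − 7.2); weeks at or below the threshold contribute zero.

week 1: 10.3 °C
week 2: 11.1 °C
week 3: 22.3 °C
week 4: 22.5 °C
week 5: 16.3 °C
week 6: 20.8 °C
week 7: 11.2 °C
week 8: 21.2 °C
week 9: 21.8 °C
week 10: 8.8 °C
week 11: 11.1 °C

Weekly DD (7 × max(0, T̄ − 7.2)): 21.7, 27.3, 105.7, 107.1, 63.7, 95.2, 28.0, 98.0, 102.2, 11.2, 27.3.
Season total = 687.4 DD.
Complete generations = ⌊687.4 / 295⌋ = 2.

2 generations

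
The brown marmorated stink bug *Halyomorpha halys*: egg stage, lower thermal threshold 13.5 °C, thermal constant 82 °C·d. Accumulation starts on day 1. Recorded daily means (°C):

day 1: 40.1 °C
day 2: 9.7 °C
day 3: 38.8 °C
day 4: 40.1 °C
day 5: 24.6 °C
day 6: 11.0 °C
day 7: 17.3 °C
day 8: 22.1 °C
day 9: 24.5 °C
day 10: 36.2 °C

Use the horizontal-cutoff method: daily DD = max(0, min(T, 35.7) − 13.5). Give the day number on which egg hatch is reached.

Daily DD above 13.5 °C (capped at 22.2): 22.2, 0.0, 22.2, 22.2, 11.1, 0.0, 3.8, 8.6, 11.0, 22.2.
Cumulative: 22.2, 22.2, 44.4, 66.6, 77.7, 77.7, 81.5, 90.1, 101.1, 123.3.
The total first reaches 82 DD on day 8.

day 8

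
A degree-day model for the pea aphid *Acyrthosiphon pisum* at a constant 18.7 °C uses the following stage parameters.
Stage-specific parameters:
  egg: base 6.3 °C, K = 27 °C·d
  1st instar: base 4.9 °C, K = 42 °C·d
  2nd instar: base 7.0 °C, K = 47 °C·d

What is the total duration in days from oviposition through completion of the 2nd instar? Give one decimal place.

9.2 days

egg: 27 / (18.7 − 6.3) = 27 / 12.4 = 2.177 d.
1st instar: 42 / (18.7 − 4.9) = 42 / 13.8 = 3.043 d.
2nd instar: 47 / (18.7 − 7.0) = 47 / 11.7 = 4.017 d.
Sum = 9.238 ≈ 9.2 days.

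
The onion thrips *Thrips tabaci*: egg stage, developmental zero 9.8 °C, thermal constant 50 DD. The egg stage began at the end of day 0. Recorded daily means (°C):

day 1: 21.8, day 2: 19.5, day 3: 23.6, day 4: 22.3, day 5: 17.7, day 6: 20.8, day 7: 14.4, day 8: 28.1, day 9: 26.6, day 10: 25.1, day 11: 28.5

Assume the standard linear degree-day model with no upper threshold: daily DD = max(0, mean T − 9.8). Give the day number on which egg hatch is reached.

Daily DD above 9.8 °C: 12.0, 9.7, 13.8, 12.5, 7.9, 11.0, 4.6, 18.3, 16.8, 15.3, 18.7.
Cumulative: 12.0, 21.7, 35.5, 48.0, 55.9, 66.9, 71.5, 89.8, 106.6, 121.9, 140.6.
The total first reaches 50 DD on day 5.

day 5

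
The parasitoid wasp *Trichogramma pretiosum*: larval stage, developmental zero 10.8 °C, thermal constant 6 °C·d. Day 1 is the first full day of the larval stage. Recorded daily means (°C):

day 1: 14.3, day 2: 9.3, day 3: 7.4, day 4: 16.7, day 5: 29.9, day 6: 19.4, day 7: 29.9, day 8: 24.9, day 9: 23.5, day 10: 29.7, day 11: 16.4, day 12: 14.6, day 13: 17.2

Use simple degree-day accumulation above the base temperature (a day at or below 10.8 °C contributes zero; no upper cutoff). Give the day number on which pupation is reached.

Daily DD above 10.8 °C: 3.5, 0.0, 0.0, 5.9, 19.1, 8.6, 19.1, 14.1, 12.7, 18.9, 5.6, 3.8, 6.4.
Cumulative: 3.5, 3.5, 3.5, 9.4, 28.5, 37.1, 56.2, 70.3, 83.0, 101.9, 107.5, 111.3, 117.7.
The total first reaches 6 DD on day 4.

day 4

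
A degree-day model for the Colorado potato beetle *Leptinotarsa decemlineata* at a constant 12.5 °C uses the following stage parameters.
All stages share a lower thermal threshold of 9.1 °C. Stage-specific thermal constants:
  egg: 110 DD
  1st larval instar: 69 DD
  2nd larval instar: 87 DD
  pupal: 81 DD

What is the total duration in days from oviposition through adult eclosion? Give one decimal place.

Daily accumulation at 12.5 °C = 12.5 − 9.1 = 3.4 DD/day.
Total K = 110 + 69 + 87 + 81 = 347 DD.
Total duration = 347 / 3.4 = 102.059 ≈ 102.1 days.

102.1 days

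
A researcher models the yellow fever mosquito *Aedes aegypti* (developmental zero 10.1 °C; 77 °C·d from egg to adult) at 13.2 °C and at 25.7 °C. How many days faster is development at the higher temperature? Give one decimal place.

At 13.2 °C: 77 / (13.2 − 10.1) = 77 / 3.1 = 24.839 d.
At 25.7 °C: 77 / (25.7 − 10.1) = 77 / 15.6 = 4.936 d.
Difference = |24.839 − 4.936| = 19.903 ≈ 19.9 days.

19.9 days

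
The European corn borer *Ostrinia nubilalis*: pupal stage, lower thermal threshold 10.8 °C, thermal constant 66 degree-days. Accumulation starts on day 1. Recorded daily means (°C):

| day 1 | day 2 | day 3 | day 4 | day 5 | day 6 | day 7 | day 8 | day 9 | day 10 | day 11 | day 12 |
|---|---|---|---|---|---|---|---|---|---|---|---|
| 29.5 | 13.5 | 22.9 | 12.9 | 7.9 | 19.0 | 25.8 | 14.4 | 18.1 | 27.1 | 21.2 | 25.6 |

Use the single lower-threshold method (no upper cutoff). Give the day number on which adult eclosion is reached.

Daily DD above 10.8 °C: 18.7, 2.7, 12.1, 2.1, 0.0, 8.2, 15.0, 3.6, 7.3, 16.3, 10.4, 14.8.
Cumulative: 18.7, 21.4, 33.5, 35.6, 35.6, 43.8, 58.8, 62.4, 69.7, 86.0, 96.4, 111.2.
The total first reaches 66 DD on day 9.

day 9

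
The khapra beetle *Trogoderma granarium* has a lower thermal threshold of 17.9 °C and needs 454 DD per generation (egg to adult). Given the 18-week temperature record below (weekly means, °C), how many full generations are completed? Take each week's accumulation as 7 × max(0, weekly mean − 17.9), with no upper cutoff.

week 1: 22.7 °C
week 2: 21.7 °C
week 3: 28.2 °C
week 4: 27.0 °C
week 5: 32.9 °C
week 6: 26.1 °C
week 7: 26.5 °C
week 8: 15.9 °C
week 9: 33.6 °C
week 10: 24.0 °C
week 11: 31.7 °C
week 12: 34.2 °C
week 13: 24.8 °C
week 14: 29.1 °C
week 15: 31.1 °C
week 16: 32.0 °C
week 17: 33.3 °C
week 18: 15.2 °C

2 generations

Weekly DD (7 × max(0, T̄ − 17.9)): 33.6, 26.6, 72.1, 63.7, 105.0, 57.4, 60.2, 0.0, 109.9, 42.7, 96.6, 114.1, 48.3, 78.4, 92.4, 98.7, 107.8, 0.0.
Season total = 1207.5 DD.
Complete generations = ⌊1207.5 / 454⌋ = 2.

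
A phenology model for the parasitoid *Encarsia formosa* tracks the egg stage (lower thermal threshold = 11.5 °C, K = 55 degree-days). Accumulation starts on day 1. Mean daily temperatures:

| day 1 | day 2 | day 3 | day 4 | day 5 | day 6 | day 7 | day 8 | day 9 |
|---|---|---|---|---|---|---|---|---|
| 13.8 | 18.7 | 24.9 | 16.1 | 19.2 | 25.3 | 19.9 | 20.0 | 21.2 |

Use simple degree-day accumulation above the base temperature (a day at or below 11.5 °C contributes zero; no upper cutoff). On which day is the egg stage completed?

Daily DD above 11.5 °C: 2.3, 7.2, 13.4, 4.6, 7.7, 13.8, 8.4, 8.5, 9.7.
Cumulative: 2.3, 9.5, 22.9, 27.5, 35.2, 49.0, 57.4, 65.9, 75.6.
The total first reaches 55 DD on day 7.

day 7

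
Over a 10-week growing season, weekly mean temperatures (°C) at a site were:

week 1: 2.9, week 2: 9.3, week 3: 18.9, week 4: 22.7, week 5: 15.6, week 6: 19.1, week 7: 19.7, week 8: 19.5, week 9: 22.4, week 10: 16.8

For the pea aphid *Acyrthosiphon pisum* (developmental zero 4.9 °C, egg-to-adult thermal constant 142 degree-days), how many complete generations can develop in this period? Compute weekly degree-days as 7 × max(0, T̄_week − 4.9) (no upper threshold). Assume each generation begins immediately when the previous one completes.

5 generations

Weekly DD (7 × max(0, T̄ − 4.9)): 0.0, 30.8, 98.0, 124.6, 74.9, 99.4, 103.6, 102.2, 122.5, 83.3.
Season total = 839.3 DD.
Complete generations = ⌊839.3 / 142⌋ = 5.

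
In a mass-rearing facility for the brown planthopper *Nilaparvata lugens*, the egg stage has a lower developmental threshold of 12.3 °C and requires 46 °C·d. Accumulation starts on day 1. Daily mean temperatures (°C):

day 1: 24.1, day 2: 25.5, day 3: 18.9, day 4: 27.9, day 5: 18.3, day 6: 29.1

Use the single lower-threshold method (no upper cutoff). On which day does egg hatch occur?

day 4

Daily DD above 12.3 °C: 11.8, 13.2, 6.6, 15.6, 6.0, 16.8.
Cumulative: 11.8, 25.0, 31.6, 47.2, 53.2, 70.0.
The total first reaches 46 DD on day 4.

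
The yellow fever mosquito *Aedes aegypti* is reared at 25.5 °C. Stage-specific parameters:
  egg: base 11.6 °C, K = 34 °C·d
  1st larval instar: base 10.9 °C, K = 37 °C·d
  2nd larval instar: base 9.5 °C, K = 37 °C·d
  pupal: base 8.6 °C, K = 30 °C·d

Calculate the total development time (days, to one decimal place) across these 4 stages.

9.1 days

egg: 34 / (25.5 − 11.6) = 34 / 13.9 = 2.446 d.
1st larval instar: 37 / (25.5 − 10.9) = 37 / 14.6 = 2.534 d.
2nd larval instar: 37 / (25.5 − 9.5) = 37 / 16.0 = 2.312 d.
pupal: 30 / (25.5 − 8.6) = 30 / 16.9 = 1.775 d.
Sum = 9.068 ≈ 9.1 days.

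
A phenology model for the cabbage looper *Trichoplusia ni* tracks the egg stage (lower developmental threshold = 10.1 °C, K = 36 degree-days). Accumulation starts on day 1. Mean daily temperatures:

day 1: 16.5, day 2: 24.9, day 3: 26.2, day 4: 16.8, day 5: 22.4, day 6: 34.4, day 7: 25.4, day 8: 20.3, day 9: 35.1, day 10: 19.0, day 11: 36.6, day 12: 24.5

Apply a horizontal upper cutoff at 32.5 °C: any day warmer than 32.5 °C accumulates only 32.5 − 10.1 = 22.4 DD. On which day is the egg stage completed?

day 3

Daily DD above 10.1 °C (capped at 22.4): 6.4, 14.8, 16.1, 6.7, 12.3, 22.4, 15.3, 10.2, 22.4, 8.9, 22.4, 14.4.
Cumulative: 6.4, 21.2, 37.3, 44.0, 56.3, 78.7, 94.0, 104.2, 126.6, 135.5, 157.9, 172.3.
The total first reaches 36 DD on day 3.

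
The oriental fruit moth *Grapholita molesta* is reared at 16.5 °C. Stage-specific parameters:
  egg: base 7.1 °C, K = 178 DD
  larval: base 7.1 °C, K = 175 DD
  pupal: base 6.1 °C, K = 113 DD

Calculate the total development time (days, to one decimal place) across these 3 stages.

48.4 days

egg: 178 / (16.5 − 7.1) = 178 / 9.4 = 18.936 d.
larval: 175 / (16.5 − 7.1) = 175 / 9.4 = 18.617 d.
pupal: 113 / (16.5 − 6.1) = 113 / 10.4 = 10.865 d.
Sum = 48.419 ≈ 48.4 days.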